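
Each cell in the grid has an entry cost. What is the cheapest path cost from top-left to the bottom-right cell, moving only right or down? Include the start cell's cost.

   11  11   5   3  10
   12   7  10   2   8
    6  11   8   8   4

Take (0,0) → (0,1) → (0,2) → (0,3) → (1,3) → (1,4) → (2,4) for a total of 11 + 11 + 5 + 3 + 2 + 8 + 4 = 44.
(Top row then right column would cost 52.)

44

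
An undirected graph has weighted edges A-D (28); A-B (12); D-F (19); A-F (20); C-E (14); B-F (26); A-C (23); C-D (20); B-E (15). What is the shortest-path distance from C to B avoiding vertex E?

Comparing a few candidate routes:
C→D→F→B: 20 + 19 + 26 = 65
C→A→B: 23 + 12 = 35
C→D→A→B: 20 + 28 + 12 = 60
C→A→F→B: 23 + 20 + 26 = 69
The minimum is 35.

35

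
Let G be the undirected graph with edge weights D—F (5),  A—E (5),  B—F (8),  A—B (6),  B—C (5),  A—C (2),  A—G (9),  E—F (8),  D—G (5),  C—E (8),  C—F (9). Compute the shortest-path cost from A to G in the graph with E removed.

Paths from A to G avoiding E:
A-B-C-F-D-G: 6 + 5 + 9 + 5 + 5 = 30
A-C-B-F-D-G: 2 + 5 + 8 + 5 + 5 = 25
A-C-F-D-G: 2 + 9 + 5 + 5 = 21
A-G: 9
A-B-F-D-G: 6 + 8 + 5 + 5 = 24
Shortest: 9.

9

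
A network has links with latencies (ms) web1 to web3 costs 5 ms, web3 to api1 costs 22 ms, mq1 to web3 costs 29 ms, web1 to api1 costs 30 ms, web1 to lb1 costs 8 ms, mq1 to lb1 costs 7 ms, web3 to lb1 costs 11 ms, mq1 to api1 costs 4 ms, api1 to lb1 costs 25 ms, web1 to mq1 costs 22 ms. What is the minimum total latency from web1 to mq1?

15

Some routes from web1 to mq1:
web1→lb1→mq1: 8 + 7 = 15
web1→mq1: 22
web1→web3→api1→mq1: 5 + 22 + 4 = 31
web1→web3→lb1→mq1: 5 + 11 + 7 = 23
web1→api1→mq1: 30 + 4 = 34
The minimum is 15 ms.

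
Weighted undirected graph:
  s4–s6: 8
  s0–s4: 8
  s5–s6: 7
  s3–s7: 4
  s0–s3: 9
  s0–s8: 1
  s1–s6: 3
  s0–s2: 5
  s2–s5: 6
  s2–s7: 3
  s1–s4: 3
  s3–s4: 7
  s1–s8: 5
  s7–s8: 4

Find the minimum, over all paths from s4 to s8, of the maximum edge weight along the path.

5

Checking several routes:
s4 - s1 - s6 - s5 - s2 - s7 - s8: max(3, 3, 7, 6, 3, 4) = 7
s4 - s3 - s7 - s2 - s5 - s6 - s1 - s8: max(7, 4, 3, 6, 7, 3, 5) = 7
s4 - s3 - s7 - s8: max(7, 4, 4) = 7
s4 - s1 - s8: max(3, 5) = 5
s4 - s1 - s6 - s5 - s2 - s0 - s8: max(3, 3, 7, 6, 5, 1) = 7
Best route has worst link 5.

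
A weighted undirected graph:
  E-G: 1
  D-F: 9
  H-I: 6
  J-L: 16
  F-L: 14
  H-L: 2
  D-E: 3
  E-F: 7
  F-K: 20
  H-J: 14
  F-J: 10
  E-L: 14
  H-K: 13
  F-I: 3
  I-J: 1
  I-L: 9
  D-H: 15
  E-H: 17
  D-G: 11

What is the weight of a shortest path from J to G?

Some routes from J to G:
J - F - E - G: 10 + 7 + 1 = 18
J - I - H - L - E - G: 1 + 6 + 2 + 14 + 1 = 24
J - F - D - E - G: 10 + 9 + 3 + 1 = 23
J - I - F - D - G: 1 + 3 + 9 + 11 = 24
J - I - F - D - E - G: 1 + 3 + 9 + 3 + 1 = 17
J - I - F - E - G: 1 + 3 + 7 + 1 = 12
The minimum is 12.

12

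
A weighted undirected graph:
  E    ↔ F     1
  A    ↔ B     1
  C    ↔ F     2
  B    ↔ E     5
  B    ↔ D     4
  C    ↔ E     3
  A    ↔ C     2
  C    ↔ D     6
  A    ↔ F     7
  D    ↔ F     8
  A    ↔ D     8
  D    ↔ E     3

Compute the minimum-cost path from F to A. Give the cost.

A few of the F→A routes:
F→E→B→A: 1 + 5 + 1 = 7
F→E→C→A: 1 + 3 + 2 = 6
F→C→A: 2 + 2 = 4
The minimum is 4.

4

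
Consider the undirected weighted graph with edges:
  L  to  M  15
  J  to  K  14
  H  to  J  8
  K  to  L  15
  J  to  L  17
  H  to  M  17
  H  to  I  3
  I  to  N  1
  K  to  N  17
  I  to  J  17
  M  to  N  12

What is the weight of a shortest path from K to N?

Checking several routes:
K-J-I-N: 14 + 17 + 1 = 32
K-L-M-N: 15 + 15 + 12 = 42
K-J-H-I-N: 14 + 8 + 3 + 1 = 26
K-N: 17
Shortest: 17.

17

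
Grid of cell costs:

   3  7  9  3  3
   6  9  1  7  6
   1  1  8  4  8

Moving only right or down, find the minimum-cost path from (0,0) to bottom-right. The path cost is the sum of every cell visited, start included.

Path [0,0]→[1,0]→[2,0]→[2,1]→[2,2]→[2,3]→[2,4]: 3 + 6 + 1 + 1 + 8 + 4 + 8 = 31.

31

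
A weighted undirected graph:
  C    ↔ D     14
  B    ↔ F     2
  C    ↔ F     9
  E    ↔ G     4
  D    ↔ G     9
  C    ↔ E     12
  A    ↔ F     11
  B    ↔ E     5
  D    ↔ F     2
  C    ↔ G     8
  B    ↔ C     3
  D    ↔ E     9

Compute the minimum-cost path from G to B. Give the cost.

Comparing a few candidate routes:
G - E - B: 4 + 5 = 9
G - E - D - F - B: 4 + 9 + 2 + 2 = 17
G - C - B: 8 + 3 = 11
G - D - F - B: 9 + 2 + 2 = 13
Shortest: 9.

9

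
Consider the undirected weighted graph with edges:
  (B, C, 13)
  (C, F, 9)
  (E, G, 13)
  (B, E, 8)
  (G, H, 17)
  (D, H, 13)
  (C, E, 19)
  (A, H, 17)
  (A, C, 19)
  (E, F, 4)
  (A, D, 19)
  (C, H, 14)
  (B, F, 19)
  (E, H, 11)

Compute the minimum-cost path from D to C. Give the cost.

27

Some routes from D to C:
D→A→C: 19 + 19 = 38
D→H→E→F→C: 13 + 11 + 4 + 9 = 37
D→H→C: 13 + 14 = 27
D→H→E→C: 13 + 11 + 19 = 43
Shortest: 27.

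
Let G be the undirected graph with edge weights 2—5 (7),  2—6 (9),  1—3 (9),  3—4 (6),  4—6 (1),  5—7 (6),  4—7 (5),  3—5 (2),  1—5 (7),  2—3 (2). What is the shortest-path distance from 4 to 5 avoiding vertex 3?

11

Paths from 4 to 5 avoiding 3:
4 → 7 → 5: 5 + 6 = 11
4 → 6 → 2 → 5: 1 + 9 + 7 = 17
Shortest: 11.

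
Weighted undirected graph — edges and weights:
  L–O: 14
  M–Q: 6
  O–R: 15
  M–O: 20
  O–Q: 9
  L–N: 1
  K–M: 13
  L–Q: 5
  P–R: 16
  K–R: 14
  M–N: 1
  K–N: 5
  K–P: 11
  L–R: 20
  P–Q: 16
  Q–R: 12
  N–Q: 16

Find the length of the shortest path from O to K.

A few of the O→K routes:
O - L - N - K: 14 + 1 + 5 = 20
O - M - N - K: 20 + 1 + 5 = 26
O - Q - M - N - K: 9 + 6 + 1 + 5 = 21
O - Q - L - N - K: 9 + 5 + 1 + 5 = 20
Best route has total 20.

20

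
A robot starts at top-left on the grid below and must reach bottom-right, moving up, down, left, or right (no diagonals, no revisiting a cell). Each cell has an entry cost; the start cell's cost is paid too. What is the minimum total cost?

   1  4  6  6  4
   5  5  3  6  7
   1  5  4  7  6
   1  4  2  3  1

One optimal route is r0c0 r1c0 r2c0 r3c0 r3c1 r3c2 r3c3 r3c4.
Its cost is 1 + 5 + 1 + 1 + 4 + 2 + 3 + 1 = 18.

18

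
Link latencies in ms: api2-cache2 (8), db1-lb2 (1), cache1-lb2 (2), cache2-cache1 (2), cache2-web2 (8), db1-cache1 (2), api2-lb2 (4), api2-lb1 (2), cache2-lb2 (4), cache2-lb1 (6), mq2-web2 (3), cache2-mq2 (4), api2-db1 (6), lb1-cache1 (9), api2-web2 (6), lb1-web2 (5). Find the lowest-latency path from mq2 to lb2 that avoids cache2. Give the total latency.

13

Comparing a few candidate routes:
mq2 - web2 - lb1 - api2 - lb2: 3 + 5 + 2 + 4 = 14
mq2 - web2 - api2 - db1 - lb2: 3 + 6 + 6 + 1 = 16
mq2 - web2 - lb1 - cache1 - lb2: 3 + 5 + 9 + 2 = 19
mq2 - web2 - api2 - db1 - cache1 - lb2: 3 + 6 + 6 + 2 + 2 = 19
mq2 - web2 - lb1 - api2 - db1 - lb2: 3 + 5 + 2 + 6 + 1 = 17
mq2 - web2 - api2 - lb2: 3 + 6 + 4 = 13
The minimum is 13 ms.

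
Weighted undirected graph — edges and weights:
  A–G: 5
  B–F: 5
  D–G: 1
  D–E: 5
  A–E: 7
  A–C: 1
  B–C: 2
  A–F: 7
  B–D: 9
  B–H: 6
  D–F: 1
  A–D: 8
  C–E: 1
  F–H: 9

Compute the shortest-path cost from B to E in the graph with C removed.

11

Checking several routes:
B -> F -> D -> E: 5 + 1 + 5 = 11
B -> F -> D -> G -> A -> E: 5 + 1 + 1 + 5 + 7 = 19
B -> D -> E: 9 + 5 = 14
B -> H -> F -> D -> E: 6 + 9 + 1 + 5 = 21
B -> F -> D -> A -> E: 5 + 1 + 8 + 7 = 21
B -> F -> A -> E: 5 + 7 + 7 = 19
Best route has total 11.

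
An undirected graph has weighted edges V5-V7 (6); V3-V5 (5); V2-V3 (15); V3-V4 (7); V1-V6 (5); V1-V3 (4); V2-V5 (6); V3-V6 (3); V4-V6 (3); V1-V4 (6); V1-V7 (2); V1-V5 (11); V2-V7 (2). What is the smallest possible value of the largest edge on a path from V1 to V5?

Checking several routes:
V1-V7-V2-V5: max(2, 2, 6) = 6
V1-V3-V5: max(4, 5) = 5
V1-V6-V3-V5: max(5, 3, 5) = 5
V1-V4-V6-V3-V5: max(6, 3, 3, 5) = 6
V1-V7-V5: max(2, 6) = 6
Smallest bottleneck: 5.

5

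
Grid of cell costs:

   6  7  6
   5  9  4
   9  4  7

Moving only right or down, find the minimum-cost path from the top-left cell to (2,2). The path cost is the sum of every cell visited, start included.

30

Take (0,0) (0,1) (0,2) (1,2) (2,2) for a total of 6 + 7 + 6 + 4 + 7 = 30.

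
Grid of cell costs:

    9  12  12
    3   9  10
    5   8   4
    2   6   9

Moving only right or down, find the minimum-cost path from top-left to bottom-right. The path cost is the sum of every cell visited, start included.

34

Cheapest: [0,0] → [1,0] → [2,0] → [3,0] → [3,1] → [3,2]
  9 + 3 + 5 + 2 + 6 + 9 = 34
(Top row then right column would cost 56.)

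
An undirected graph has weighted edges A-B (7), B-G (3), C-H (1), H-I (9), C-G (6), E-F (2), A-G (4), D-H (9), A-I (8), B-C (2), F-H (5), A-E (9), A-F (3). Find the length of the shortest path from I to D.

18

Checking several routes:
I - A - B - C - H - D: 8 + 7 + 2 + 1 + 9 = 27
I - H - D: 9 + 9 = 18
I - A - F - H - D: 8 + 3 + 5 + 9 = 25
I - A - G - B - C - H - D: 8 + 4 + 3 + 2 + 1 + 9 = 27
Best route has total 18.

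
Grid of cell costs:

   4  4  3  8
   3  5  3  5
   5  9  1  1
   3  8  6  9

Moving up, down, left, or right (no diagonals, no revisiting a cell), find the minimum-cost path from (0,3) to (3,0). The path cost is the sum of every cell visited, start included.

Cheapest: (0,3) -> (0,2) -> (0,1) -> (0,0) -> (1,0) -> (2,0) -> (3,0)
  8 + 3 + 4 + 4 + 3 + 5 + 3 = 30

30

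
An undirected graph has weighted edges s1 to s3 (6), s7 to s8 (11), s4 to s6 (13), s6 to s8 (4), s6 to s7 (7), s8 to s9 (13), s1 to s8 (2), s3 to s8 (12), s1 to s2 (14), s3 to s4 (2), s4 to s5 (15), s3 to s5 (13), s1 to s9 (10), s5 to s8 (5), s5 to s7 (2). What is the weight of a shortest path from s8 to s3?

8

A few of the s8→s3 routes:
s8→s3: 12
s8→s6→s4→s3: 4 + 13 + 2 = 19
s8→s1→s3: 2 + 6 = 8
s8→s5→s3: 5 + 13 = 18
Shortest: 8.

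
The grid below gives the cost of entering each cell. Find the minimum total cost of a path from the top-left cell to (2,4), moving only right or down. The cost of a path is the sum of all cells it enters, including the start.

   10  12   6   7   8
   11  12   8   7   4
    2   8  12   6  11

57

One optimal route is [0,0] → [0,1] → [0,2] → [0,3] → [1,3] → [1,4] → [2,4].
Its cost is 10 + 12 + 6 + 7 + 7 + 4 + 11 = 57.
(Top row then right column would cost 58.)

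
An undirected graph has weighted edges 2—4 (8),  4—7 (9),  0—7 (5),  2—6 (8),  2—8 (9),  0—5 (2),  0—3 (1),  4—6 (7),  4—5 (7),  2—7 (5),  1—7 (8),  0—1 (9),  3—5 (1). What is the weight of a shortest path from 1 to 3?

A few of the 1→3 routes:
1 → 7 → 0 → 5 → 3: 8 + 5 + 2 + 1 = 16
1 → 0 → 5 → 3: 9 + 2 + 1 = 12
1 → 7 → 0 → 3: 8 + 5 + 1 = 14
1 → 0 → 3: 9 + 1 = 10
The minimum is 10.

10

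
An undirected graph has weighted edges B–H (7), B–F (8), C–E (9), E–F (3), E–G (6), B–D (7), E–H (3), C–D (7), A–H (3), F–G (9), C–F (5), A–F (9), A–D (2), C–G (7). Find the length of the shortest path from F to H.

6

A few of the F→H routes:
F-A-H: 9 + 3 = 12
F-E-H: 3 + 3 = 6
F-B-H: 8 + 7 = 15
F-C-D-A-H: 5 + 7 + 2 + 3 = 17
The minimum is 6.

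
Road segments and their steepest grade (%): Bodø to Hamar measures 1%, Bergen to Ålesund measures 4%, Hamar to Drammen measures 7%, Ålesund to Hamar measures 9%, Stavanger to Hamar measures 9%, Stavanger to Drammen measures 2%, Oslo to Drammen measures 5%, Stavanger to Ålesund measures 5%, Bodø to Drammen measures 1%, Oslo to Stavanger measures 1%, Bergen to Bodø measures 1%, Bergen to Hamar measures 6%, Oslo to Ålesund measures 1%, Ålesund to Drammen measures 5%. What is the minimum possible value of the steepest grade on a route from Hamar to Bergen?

Comparing a few candidate routes:
Hamar -> Bodø -> Bergen: max(1, 1) = 1
Hamar -> Bodø -> Drammen -> Stavanger -> Ålesund -> Bergen: max(1, 1, 2, 5, 4) = 5
Hamar -> Bodø -> Drammen -> Stavanger -> Oslo -> Ålesund -> Bergen: max(1, 1, 2, 1, 1, 4) = 4
Smallest bottleneck: 1%.

1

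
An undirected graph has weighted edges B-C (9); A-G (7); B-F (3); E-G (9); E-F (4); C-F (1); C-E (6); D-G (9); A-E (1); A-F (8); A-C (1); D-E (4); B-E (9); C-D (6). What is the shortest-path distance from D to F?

7

Checking several routes:
D → C → F: 6 + 1 = 7
D → E → A → C → F: 4 + 1 + 1 + 1 = 7
D → E → F: 4 + 4 = 8
Shortest: 7.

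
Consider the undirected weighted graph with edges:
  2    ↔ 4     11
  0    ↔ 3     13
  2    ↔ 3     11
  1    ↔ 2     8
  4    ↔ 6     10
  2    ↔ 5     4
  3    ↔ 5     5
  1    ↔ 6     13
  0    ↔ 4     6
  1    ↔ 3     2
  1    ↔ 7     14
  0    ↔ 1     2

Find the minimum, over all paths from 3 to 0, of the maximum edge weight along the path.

Some routes from 3 to 0:
3-5-2-4-0: max(5, 4, 11, 6) = 11
3-1-2-4-0: max(2, 8, 11, 6) = 11
3-5-2-1-0: max(5, 4, 8, 2) = 8
3-1-0: max(2, 2) = 2
Smallest bottleneck: 2.

2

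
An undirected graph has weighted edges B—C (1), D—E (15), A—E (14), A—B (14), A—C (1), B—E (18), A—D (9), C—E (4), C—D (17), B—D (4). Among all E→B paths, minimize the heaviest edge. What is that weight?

A few of the E→B routes:
E→C→A→D→B: max(4, 1, 9, 4) = 9
E→A→D→B: max(14, 9, 4) = 14
E→C→B: max(4, 1) = 4
E→A→B: max(14, 14) = 14
E→C→A→B: max(4, 1, 14) = 14
E→A→C→B: max(14, 1, 1) = 14
Smallest bottleneck: 4.

4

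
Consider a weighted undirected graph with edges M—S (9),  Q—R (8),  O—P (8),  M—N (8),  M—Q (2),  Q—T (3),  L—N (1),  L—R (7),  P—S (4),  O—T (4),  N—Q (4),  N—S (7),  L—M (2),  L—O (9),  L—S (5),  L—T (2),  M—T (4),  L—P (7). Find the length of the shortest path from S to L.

Comparing a few candidate routes:
S - M - L: 9 + 2 = 11
S - L: 5
S - N - L: 7 + 1 = 8
The minimum is 5.

5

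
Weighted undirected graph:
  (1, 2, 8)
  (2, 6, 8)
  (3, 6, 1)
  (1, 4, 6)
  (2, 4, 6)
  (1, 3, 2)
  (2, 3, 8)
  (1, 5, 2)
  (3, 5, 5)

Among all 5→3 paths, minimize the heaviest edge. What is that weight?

Some routes from 5 to 3:
5-1-2-3: max(2, 8, 8) = 8
5-3: max(5) = 5
5-1-2-6-3: max(2, 8, 8, 1) = 8
5-1-4-2-6-3: max(2, 6, 6, 8, 1) = 8
5-1-3: max(2, 2) = 2
Smallest bottleneck: 2.

2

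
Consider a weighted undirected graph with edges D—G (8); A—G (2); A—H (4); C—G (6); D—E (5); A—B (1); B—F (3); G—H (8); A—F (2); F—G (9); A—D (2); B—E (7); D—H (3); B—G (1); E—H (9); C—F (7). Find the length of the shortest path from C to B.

Some routes from C to B:
C-F-A-B: 7 + 2 + 1 = 10
C-G-B: 6 + 1 = 7
C-G-A-B: 6 + 2 + 1 = 9
C-F-B: 7 + 3 = 10
C-F-A-G-B: 7 + 2 + 2 + 1 = 12
The minimum is 7.

7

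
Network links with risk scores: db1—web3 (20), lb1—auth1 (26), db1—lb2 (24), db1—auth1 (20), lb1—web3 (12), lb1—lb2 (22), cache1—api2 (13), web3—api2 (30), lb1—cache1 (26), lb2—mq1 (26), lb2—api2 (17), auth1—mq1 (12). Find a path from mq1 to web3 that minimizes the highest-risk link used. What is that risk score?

20

Comparing a few candidate routes:
mq1-auth1-lb1-lb2-db1-web3: max(12, 26, 22, 24, 20) = 26
mq1-auth1-lb1-cache1-api2-lb2-db1-web3: max(12, 26, 26, 13, 17, 24, 20) = 26
mq1-auth1-db1-lb2-lb1-web3: max(12, 20, 24, 22, 12) = 24
mq1-auth1-db1-web3: max(12, 20, 20) = 20
Smallest bottleneck: 20.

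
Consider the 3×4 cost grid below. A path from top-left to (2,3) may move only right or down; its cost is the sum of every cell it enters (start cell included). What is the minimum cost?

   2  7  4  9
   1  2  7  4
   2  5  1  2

13

Best path: r0c0 → r1c0 → r1c1 → r2c1 → r2c2 → r2c3
Cost: 2 + 1 + 2 + 5 + 1 + 2 = 13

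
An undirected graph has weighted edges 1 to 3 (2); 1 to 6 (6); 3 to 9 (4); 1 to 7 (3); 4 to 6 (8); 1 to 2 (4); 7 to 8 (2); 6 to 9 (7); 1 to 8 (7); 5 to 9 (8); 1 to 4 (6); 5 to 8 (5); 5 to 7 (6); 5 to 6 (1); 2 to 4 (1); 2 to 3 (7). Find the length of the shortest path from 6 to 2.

Checking several routes:
6→5→7→1→2: 1 + 6 + 3 + 4 = 14
6→4→2: 8 + 1 = 9
6→1→4→2: 6 + 6 + 1 = 13
6→1→2: 6 + 4 = 10
6→1→3→2: 6 + 2 + 7 = 15
The minimum is 9.

9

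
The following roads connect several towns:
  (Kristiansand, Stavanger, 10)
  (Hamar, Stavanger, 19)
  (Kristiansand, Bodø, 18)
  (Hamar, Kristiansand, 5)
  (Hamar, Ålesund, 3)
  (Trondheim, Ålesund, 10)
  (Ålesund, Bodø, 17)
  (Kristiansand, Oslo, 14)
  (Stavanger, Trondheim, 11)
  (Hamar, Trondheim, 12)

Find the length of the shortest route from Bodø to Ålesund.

17

Some routes from Bodø to Ålesund:
Bodø-Kristiansand-Hamar-Trondheim-Ålesund: 18 + 5 + 12 + 10 = 45
Bodø-Ålesund: 17
Bodø-Kristiansand-Hamar-Ålesund: 18 + 5 + 3 = 26
Shortest: 17.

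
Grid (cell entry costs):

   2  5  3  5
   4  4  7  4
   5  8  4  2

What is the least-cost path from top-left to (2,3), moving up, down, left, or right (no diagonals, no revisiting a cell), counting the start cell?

Best path: r0c0 → r0c1 → r0c2 → r0c3 → r1c3 → r2c3
Cost: 2 + 5 + 3 + 5 + 4 + 2 = 21

21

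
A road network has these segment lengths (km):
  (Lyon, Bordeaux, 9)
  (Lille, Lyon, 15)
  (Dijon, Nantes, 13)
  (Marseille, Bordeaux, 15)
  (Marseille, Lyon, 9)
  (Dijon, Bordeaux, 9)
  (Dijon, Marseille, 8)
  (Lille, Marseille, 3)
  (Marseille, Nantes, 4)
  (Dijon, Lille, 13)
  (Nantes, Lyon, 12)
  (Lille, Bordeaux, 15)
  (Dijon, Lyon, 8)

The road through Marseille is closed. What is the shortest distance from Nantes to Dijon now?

Routes from Nantes to Dijon avoiding Marseille:
Nantes → Lyon → Bordeaux → Lille → Dijon: 12 + 9 + 15 + 13 = 49
Nantes → Dijon: 13
Nantes → Lyon → Dijon: 12 + 8 = 20
Nantes → Lyon → Lille → Dijon: 12 + 15 + 13 = 40
Nantes → Lyon → Lille → Bordeaux → Dijon: 12 + 15 + 15 + 9 = 51
Nantes → Lyon → Bordeaux → Dijon: 12 + 9 + 9 = 30
Shortest: 13 km.

13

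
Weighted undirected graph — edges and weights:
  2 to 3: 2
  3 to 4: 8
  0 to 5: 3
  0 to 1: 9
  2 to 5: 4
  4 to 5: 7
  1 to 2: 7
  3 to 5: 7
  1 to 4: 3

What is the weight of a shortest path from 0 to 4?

10

Comparing a few candidate routes:
0→5→3→4: 3 + 7 + 8 = 18
0→1→4: 9 + 3 = 12
0→5→2→1→4: 3 + 4 + 7 + 3 = 17
0→5→4: 3 + 7 = 10
0→5→2→3→4: 3 + 4 + 2 + 8 = 17
Shortest: 10.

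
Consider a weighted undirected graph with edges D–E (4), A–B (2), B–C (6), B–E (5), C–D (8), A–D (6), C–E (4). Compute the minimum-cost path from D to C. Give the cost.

Candidate routes:
D -> A -> B -> C: 6 + 2 + 6 = 14
D -> A -> B -> E -> C: 6 + 2 + 5 + 4 = 17
D -> E -> C: 4 + 4 = 8
D -> E -> B -> C: 4 + 5 + 6 = 15
D -> C: 8
The minimum is 8.

8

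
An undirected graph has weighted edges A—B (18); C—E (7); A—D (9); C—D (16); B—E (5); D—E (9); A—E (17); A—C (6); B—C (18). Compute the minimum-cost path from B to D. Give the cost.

Comparing a few candidate routes:
B-E-C-D: 5 + 7 + 16 = 28
B-A-D: 18 + 9 = 27
B-E-A-D: 5 + 17 + 9 = 31
B-E-C-A-D: 5 + 7 + 6 + 9 = 27
B-E-D: 5 + 9 = 14
Shortest: 14.

14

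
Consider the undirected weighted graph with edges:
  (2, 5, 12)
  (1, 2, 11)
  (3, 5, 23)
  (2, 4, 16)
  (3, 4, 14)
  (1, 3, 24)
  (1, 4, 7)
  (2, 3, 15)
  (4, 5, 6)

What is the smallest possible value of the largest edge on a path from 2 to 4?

A few of the 2→4 routes:
2-5-3-4: max(12, 23, 14) = 23
2-1-4: max(11, 7) = 11
2-5-4: max(12, 6) = 12
2-3-4: max(15, 14) = 15
2-4: max(16) = 16
2-3-5-4: max(15, 23, 6) = 23
Best route has worst link 11.

11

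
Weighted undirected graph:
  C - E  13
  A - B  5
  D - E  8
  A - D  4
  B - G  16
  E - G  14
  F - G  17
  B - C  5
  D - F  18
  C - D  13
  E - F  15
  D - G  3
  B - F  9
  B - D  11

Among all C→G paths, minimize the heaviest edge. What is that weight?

5

Checking several routes:
C -> D -> G: max(13, 3) = 13
C -> B -> A -> D -> G: max(5, 5, 4, 3) = 5
C -> B -> D -> G: max(5, 11, 3) = 11
Best route has worst link 5.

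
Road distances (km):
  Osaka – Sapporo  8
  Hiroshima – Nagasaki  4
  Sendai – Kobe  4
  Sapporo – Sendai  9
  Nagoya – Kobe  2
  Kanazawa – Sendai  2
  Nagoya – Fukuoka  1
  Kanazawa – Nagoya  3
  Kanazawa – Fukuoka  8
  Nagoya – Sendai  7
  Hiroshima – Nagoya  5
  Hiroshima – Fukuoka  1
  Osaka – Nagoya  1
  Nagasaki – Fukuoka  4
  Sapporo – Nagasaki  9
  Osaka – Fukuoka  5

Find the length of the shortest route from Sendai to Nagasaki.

Comparing a few candidate routes:
Sendai → Kanazawa → Nagoya → Fukuoka → Hiroshima → Nagasaki: 2 + 3 + 1 + 1 + 4 = 11
Sendai → Nagoya → Fukuoka → Nagasaki: 7 + 1 + 4 = 12
Sendai → Kobe → Nagoya → Fukuoka → Nagasaki: 4 + 2 + 1 + 4 = 11
Sendai → Nagoya → Fukuoka → Hiroshima → Nagasaki: 7 + 1 + 1 + 4 = 13
Sendai → Kanazawa → Nagoya → Fukuoka → Nagasaki: 2 + 3 + 1 + 4 = 10
Sendai → Kobe → Nagoya → Fukuoka → Hiroshima → Nagasaki: 4 + 2 + 1 + 1 + 4 = 12
Shortest: 10 km.

10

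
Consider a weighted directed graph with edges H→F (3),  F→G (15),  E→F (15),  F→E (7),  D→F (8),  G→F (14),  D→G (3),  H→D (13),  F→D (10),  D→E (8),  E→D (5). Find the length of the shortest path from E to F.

Candidate routes:
E - F: 15
E - D - F: 5 + 8 = 13
E - D - G - F: 5 + 3 + 14 = 22
Best route has total 13.

13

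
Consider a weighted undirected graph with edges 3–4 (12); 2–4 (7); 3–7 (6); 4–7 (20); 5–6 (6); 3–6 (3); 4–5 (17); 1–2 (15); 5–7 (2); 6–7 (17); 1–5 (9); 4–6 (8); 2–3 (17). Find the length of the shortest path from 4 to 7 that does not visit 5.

17

Comparing a few candidate routes:
4 - 6 - 7: 8 + 17 = 25
4 - 6 - 3 - 7: 8 + 3 + 6 = 17
4 - 3 - 7: 12 + 6 = 18
4 - 3 - 6 - 7: 12 + 3 + 17 = 32
4 - 2 - 3 - 7: 7 + 17 + 6 = 30
4 - 7: 20
The minimum is 17.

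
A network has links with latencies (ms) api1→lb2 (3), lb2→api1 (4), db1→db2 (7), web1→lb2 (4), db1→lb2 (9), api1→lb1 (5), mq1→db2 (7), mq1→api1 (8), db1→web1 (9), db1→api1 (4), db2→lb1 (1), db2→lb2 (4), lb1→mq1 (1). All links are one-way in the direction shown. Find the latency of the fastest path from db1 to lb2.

Comparing a few candidate routes:
db1 → api1 → lb2: 4 + 3 = 7
db1 → db2 → lb2: 7 + 4 = 11
db1 → web1 → lb2: 9 + 4 = 13
db1 → db2 → lb1 → mq1 → api1 → lb2: 7 + 1 + 1 + 8 + 3 = 20
db1 → lb2: 9
Best route has total 7 ms.

7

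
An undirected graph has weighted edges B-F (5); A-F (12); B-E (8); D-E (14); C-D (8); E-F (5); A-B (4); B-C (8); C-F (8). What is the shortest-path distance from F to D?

16

Checking several routes:
F→B→E→D: 5 + 8 + 14 = 27
F→B→C→D: 5 + 8 + 8 = 21
F→C→D: 8 + 8 = 16
F→E→D: 5 + 14 = 19
F→E→B→C→D: 5 + 8 + 8 + 8 = 29
Shortest: 16.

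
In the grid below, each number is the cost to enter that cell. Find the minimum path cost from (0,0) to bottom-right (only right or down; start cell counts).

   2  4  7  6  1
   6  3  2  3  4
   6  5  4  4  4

Cheapest: (0,0) (0,1) (1,1) (1,2) (1,3) (1,4) (2,4)
  2 + 4 + 3 + 2 + 3 + 4 + 4 = 22

22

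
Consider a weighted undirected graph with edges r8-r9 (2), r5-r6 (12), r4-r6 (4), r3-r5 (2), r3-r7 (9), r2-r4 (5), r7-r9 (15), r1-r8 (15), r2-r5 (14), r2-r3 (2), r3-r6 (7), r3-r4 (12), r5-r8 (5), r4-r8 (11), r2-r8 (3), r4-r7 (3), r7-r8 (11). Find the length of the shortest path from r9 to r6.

A few of the r9→r6 routes:
r9-r8-r2-r4-r6: 2 + 3 + 5 + 4 = 14
r9-r8-r2-r3-r6: 2 + 3 + 2 + 7 = 14
r9-r8-r5-r3-r6: 2 + 5 + 2 + 7 = 16
The minimum is 14.

14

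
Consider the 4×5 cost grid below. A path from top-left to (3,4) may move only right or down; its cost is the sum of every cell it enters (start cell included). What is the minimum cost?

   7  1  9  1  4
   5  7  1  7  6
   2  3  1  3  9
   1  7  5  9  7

Path [0,0] [0,1] [1,1] [1,2] [2,2] [2,3] [2,4] [3,4]: 7 + 1 + 7 + 1 + 1 + 3 + 9 + 7 = 36.
(Top row then right column would cost 44.)

36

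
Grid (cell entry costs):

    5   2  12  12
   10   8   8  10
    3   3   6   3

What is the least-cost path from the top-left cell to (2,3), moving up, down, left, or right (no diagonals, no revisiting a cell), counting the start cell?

27

Take (0,0) (0,1) (1,1) (2,1) (2,2) (2,3) for a total of 5 + 2 + 8 + 3 + 6 + 3 = 27.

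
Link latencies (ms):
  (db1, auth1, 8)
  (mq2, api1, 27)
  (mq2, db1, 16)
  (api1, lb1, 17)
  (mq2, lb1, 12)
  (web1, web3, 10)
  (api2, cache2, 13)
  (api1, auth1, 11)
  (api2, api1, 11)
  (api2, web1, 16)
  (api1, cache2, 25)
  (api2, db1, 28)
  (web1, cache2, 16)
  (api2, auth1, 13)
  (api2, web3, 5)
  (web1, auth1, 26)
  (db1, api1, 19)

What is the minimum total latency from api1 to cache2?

24

A few of the api1→cache2 routes:
api1-api2-web3-web1-cache2: 11 + 5 + 10 + 16 = 42
api1-api2-web1-cache2: 11 + 16 + 16 = 43
api1-auth1-api2-cache2: 11 + 13 + 13 = 37
api1-api2-cache2: 11 + 13 = 24
api1-cache2: 25
The minimum is 24 ms.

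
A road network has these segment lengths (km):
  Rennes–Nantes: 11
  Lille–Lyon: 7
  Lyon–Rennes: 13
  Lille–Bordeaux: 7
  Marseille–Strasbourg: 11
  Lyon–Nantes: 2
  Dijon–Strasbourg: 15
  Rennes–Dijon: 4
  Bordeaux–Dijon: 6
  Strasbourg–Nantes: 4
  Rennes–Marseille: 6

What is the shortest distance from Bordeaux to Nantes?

16

Comparing a few candidate routes:
Bordeaux -> Lille -> Lyon -> Nantes: 7 + 7 + 2 = 16
Bordeaux -> Dijon -> Rennes -> Lyon -> Nantes: 6 + 4 + 13 + 2 = 25
Bordeaux -> Dijon -> Strasbourg -> Nantes: 6 + 15 + 4 = 25
Bordeaux -> Dijon -> Rennes -> Marseille -> Strasbourg -> Nantes: 6 + 4 + 6 + 11 + 4 = 31
Bordeaux -> Dijon -> Rennes -> Nantes: 6 + 4 + 11 = 21
Shortest: 16 km.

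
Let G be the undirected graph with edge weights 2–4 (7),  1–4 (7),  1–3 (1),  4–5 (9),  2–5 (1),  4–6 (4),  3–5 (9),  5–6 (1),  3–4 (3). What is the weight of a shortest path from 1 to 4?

Routes from 1 to 4:
1 -> 4: 7
1 -> 3 -> 5 -> 4: 1 + 9 + 9 = 19
1 -> 3 -> 5 -> 2 -> 4: 1 + 9 + 1 + 7 = 18
1 -> 3 -> 4: 1 + 3 = 4
1 -> 3 -> 5 -> 6 -> 4: 1 + 9 + 1 + 4 = 15
Best route has total 4.

4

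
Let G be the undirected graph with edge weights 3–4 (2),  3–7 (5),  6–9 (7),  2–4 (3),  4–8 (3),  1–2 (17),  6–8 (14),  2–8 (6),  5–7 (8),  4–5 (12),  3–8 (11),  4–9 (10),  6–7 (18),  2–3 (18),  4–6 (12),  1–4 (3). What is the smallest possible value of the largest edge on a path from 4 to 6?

10

Checking several routes:
4 → 8 → 6: max(3, 14) = 14
4 → 2 → 8 → 6: max(3, 6, 14) = 14
4 → 9 → 6: max(10, 7) = 10
4 → 5 → 7 → 3 → 8 → 6: max(12, 8, 5, 11, 14) = 14
4 → 3 → 8 → 6: max(2, 11, 14) = 14
4 → 6: max(12) = 12
Best route has worst link 10.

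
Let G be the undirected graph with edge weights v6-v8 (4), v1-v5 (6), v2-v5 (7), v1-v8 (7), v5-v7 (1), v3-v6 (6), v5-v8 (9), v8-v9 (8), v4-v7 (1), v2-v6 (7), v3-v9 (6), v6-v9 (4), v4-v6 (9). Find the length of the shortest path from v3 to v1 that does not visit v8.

23

Paths from v3 to v1 avoiding v8:
v3 - v6 - v4 - v7 - v5 - v1: 6 + 9 + 1 + 1 + 6 = 23
v3 - v9 - v6 - v4 - v7 - v5 - v1: 6 + 4 + 9 + 1 + 1 + 6 = 27
v3 - v9 - v6 - v2 - v5 - v1: 6 + 4 + 7 + 7 + 6 = 30
v3 - v6 - v2 - v5 - v1: 6 + 7 + 7 + 6 = 26
The minimum is 23.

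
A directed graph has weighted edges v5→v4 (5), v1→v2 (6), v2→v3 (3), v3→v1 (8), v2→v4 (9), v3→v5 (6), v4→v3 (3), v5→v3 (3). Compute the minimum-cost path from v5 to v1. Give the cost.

Routes from v5 to v1:
v5→v4→v3→v1: 5 + 3 + 8 = 16
v5→v3→v1: 3 + 8 = 11
Best route has total 11.

11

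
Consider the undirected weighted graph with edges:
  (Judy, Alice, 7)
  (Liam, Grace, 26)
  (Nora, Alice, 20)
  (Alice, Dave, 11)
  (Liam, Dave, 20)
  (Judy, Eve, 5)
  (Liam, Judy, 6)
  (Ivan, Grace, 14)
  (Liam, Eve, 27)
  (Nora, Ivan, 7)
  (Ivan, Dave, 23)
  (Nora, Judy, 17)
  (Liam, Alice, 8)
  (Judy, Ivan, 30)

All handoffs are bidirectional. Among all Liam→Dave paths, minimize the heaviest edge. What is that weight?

11

Some routes from Liam to Dave:
Liam → Alice → Dave: max(8, 11) = 11
Liam → Alice → Nora → Ivan → Dave: max(8, 20, 7, 23) = 23
Liam → Alice → Judy → Nora → Ivan → Dave: max(8, 7, 17, 7, 23) = 23
Liam → Judy → Alice → Dave: max(6, 7, 11) = 11
Liam → Judy → Nora → Alice → Dave: max(6, 17, 20, 11) = 20
Liam → Dave: max(20) = 20
Best route has worst link 11.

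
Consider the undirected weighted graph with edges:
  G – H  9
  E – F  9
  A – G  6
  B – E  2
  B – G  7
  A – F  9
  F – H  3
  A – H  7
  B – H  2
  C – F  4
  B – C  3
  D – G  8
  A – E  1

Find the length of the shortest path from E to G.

7

A few of the E→G routes:
E - B - H - G: 2 + 2 + 9 = 13
E - A - H - G: 1 + 7 + 9 = 17
E - B - G: 2 + 7 = 9
E - A - G: 1 + 6 = 7
E - B - H - A - G: 2 + 2 + 7 + 6 = 17
Best route has total 7.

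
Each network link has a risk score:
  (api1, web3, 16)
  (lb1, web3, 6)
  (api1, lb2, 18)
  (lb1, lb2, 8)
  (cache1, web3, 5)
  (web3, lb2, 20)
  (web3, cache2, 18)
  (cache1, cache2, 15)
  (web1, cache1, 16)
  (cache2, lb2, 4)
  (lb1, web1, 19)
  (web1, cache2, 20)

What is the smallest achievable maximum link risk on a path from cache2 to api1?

16

Comparing a few candidate routes:
cache2-lb2-lb1-web3-api1: max(4, 8, 6, 16) = 16
cache2-lb2-api1: max(4, 18) = 18
cache2-cache1-web3-api1: max(15, 5, 16) = 16
Best route has worst link 16.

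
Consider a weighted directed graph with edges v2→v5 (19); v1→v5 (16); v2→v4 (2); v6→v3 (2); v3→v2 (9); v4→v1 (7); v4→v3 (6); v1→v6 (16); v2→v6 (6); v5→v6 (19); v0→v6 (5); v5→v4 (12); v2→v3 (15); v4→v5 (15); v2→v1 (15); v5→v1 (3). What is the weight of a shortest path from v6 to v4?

13

Routes from v6 to v4:
v6 → v3 → v2 → v5 → v4: 2 + 9 + 19 + 12 = 42
v6 → v3 → v2 → v4: 2 + 9 + 2 = 13
v6 → v3 → v2 → v1 → v5 → v4: 2 + 9 + 15 + 16 + 12 = 54
The minimum is 13.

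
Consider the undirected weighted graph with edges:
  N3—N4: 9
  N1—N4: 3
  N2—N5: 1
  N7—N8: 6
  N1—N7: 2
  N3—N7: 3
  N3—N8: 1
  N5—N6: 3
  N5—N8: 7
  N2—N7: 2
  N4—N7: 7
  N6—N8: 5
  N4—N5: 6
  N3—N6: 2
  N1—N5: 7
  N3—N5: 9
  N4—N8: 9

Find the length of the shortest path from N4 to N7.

Comparing a few candidate routes:
N4 - N1 - N7: 3 + 2 = 5
N4 - N5 - N2 - N7: 6 + 1 + 2 = 9
N4 - N7: 7
Shortest: 5.

5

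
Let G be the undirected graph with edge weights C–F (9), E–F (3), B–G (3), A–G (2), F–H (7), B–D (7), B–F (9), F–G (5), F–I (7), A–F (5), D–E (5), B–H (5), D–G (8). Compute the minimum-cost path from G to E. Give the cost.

Checking several routes:
G - A - F - E: 2 + 5 + 3 = 10
G - F - E: 5 + 3 = 8
G - B - D - E: 3 + 7 + 5 = 15
G - D - E: 8 + 5 = 13
Best route has total 8.

8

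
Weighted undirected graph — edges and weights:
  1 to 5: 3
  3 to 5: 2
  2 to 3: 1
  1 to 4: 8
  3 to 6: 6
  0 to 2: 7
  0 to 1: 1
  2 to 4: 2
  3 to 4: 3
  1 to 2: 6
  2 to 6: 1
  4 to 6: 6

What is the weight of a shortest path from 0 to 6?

Comparing a few candidate routes:
0 → 1 → 5 → 3 → 6: 1 + 3 + 2 + 6 = 12
0 → 1 → 5 → 3 → 2 → 6: 1 + 3 + 2 + 1 + 1 = 8
0 → 2 → 6: 7 + 1 = 8
0 → 1 → 2 → 6: 1 + 6 + 1 = 8
The minimum is 8.

8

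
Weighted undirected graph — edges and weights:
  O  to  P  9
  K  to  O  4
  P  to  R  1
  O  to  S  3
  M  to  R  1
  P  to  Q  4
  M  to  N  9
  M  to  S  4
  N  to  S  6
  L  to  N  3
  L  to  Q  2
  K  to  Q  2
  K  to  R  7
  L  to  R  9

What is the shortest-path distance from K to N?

7

Checking several routes:
K - Q - P - R - M - N: 2 + 4 + 1 + 1 + 9 = 17
K - R - M - N: 7 + 1 + 9 = 17
K - O - S - N: 4 + 3 + 6 = 13
K - Q - L - N: 2 + 2 + 3 = 7
K - R - P - Q - L - N: 7 + 1 + 4 + 2 + 3 = 17
Best route has total 7.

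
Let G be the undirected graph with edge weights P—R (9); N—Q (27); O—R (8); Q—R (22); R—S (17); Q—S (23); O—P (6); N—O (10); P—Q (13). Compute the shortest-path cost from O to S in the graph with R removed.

42

Candidate routes:
O→P→Q→S: 6 + 13 + 23 = 42
O→N→Q→S: 10 + 27 + 23 = 60
The minimum is 42.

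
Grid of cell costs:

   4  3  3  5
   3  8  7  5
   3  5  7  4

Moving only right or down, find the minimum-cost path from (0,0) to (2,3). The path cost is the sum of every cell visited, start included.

Take r0c0 -> r0c1 -> r0c2 -> r0c3 -> r1c3 -> r2c3 for a total of 4 + 3 + 3 + 5 + 5 + 4 = 24.

24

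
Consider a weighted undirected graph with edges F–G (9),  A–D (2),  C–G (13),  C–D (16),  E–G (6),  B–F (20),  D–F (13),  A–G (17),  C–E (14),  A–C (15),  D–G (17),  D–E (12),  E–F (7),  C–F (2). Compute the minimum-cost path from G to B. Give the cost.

A few of the G→B routes:
G-F-B: 9 + 20 = 29
G-E-D-F-B: 6 + 12 + 13 + 20 = 51
G-D-F-B: 17 + 13 + 20 = 50
G-E-C-F-B: 6 + 14 + 2 + 20 = 42
G-C-F-B: 13 + 2 + 20 = 35
G-E-F-B: 6 + 7 + 20 = 33
Shortest: 29.

29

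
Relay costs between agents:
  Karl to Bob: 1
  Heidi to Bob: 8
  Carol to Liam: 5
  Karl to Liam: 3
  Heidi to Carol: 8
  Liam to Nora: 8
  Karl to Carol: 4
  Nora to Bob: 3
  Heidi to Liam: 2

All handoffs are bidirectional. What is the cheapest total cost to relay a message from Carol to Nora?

8

Comparing a few candidate routes:
Carol -> Liam -> Nora: 5 + 8 = 13
Carol -> Karl -> Liam -> Nora: 4 + 3 + 8 = 15
Carol -> Liam -> Karl -> Bob -> Nora: 5 + 3 + 1 + 3 = 12
Carol -> Heidi -> Liam -> Karl -> Bob -> Nora: 8 + 2 + 3 + 1 + 3 = 17
Carol -> Karl -> Bob -> Nora: 4 + 1 + 3 = 8
The minimum is 8.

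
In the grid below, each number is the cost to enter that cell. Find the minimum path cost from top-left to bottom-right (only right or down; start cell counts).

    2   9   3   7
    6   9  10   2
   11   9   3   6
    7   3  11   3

32

Cheapest: (0,0)→(0,1)→(0,2)→(0,3)→(1,3)→(2,3)→(3,3)
  2 + 9 + 3 + 7 + 2 + 6 + 3 = 32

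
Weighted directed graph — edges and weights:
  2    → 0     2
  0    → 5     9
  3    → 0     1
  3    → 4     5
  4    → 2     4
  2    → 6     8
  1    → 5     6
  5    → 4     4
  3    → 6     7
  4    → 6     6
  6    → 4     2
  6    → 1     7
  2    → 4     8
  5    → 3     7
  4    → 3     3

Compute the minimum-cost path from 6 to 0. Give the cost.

6

Comparing a few candidate routes:
6-4-2-0: 2 + 4 + 2 = 8
6-1-5-3-0: 7 + 6 + 7 + 1 = 21
6-1-5-4-3-0: 7 + 6 + 4 + 3 + 1 = 21
6-1-5-4-2-0: 7 + 6 + 4 + 4 + 2 = 23
6-4-3-0: 2 + 3 + 1 = 6
Shortest: 6.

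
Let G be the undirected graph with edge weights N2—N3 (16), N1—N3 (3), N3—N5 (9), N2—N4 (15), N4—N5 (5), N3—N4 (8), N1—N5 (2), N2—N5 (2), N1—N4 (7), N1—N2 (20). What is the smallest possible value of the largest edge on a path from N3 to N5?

A few of the N3→N5 routes:
N3 → N1 → N5: max(3, 2) = 3
N3 → N4 → N1 → N5: max(8, 7, 2) = 8
N3 → N1 → N4 → N5: max(3, 7, 5) = 7
N3 → N4 → N5: max(8, 5) = 8
Best route has worst link 3.

3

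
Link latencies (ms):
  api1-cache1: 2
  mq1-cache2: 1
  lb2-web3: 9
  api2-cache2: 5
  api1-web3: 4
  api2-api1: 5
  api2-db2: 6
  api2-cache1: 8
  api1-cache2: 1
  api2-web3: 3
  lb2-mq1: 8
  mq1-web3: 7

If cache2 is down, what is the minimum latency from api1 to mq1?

11

Comparing a few candidate routes:
api1→api2→web3→mq1: 5 + 3 + 7 = 15
api1→cache1→api2→web3→mq1: 2 + 8 + 3 + 7 = 20
api1→web3→mq1: 4 + 7 = 11
api1→web3→lb2→mq1: 4 + 9 + 8 = 21
Best route has total 11 ms.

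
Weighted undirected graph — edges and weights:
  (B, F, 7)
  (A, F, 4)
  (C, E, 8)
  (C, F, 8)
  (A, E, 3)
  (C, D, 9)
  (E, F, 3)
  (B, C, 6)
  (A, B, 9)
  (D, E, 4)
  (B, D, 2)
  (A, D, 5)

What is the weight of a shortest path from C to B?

6

Comparing a few candidate routes:
C→F→B: 8 + 7 = 15
C→B: 6
C→D→B: 9 + 2 = 11
C→E→D→B: 8 + 4 + 2 = 14
Shortest: 6.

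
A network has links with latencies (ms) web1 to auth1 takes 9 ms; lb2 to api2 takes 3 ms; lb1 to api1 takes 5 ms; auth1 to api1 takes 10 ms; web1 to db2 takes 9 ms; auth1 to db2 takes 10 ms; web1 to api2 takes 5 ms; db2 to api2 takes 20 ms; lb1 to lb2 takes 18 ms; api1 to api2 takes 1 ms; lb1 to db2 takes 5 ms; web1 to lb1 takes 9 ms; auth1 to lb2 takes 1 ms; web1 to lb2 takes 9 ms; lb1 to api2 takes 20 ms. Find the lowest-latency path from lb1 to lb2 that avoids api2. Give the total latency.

Checking several routes:
lb1 - web1 - auth1 - lb2: 9 + 9 + 1 = 19
lb1 - lb2: 18
lb1 - web1 - lb2: 9 + 9 = 18
lb1 - db2 - auth1 - lb2: 5 + 10 + 1 = 16
lb1 - api1 - auth1 - lb2: 5 + 10 + 1 = 16
Best route has total 16 ms.

16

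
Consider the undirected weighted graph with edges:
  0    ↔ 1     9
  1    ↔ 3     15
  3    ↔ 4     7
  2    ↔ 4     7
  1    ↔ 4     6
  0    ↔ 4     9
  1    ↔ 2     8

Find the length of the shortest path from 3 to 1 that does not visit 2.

13

Routes from 3 to 1 avoiding 2:
3→4→1: 7 + 6 = 13
3→1: 15
3→4→0→1: 7 + 9 + 9 = 25
Shortest: 13.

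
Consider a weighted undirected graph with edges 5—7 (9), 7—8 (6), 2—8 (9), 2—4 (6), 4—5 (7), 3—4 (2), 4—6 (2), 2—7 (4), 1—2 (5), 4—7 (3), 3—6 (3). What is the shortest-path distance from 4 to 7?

3

Routes from 4 to 7:
4→5→7: 7 + 9 = 16
4→2→8→7: 6 + 9 + 6 = 21
4→2→7: 6 + 4 = 10
4→7: 3
Shortest: 3.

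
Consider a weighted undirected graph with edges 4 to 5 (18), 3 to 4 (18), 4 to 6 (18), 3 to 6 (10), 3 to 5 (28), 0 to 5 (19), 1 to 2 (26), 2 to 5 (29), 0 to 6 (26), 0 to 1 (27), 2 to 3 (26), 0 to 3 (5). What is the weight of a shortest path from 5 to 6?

Comparing a few candidate routes:
5-0-6: 19 + 26 = 45
5-4-3-6: 18 + 18 + 10 = 46
5-4-6: 18 + 18 = 36
5-3-6: 28 + 10 = 38
5-0-3-6: 19 + 5 + 10 = 34
5-3-0-6: 28 + 5 + 26 = 59
Best route has total 34.

34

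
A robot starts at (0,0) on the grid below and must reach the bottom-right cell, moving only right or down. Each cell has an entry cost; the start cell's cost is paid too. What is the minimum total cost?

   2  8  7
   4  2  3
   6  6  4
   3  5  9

Cheapest: [0,0]→[1,0]→[1,1]→[1,2]→[2,2]→[3,2]
  2 + 4 + 2 + 3 + 4 + 9 = 24
For comparison, the top-then-right route costs 33.

24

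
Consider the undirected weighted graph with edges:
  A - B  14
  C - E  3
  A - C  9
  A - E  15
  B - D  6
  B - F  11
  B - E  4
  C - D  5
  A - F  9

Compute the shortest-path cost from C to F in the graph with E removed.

18

Candidate routes:
C -> A -> B -> F: 9 + 14 + 11 = 34
C -> D -> B -> F: 5 + 6 + 11 = 22
C -> D -> B -> A -> F: 5 + 6 + 14 + 9 = 34
C -> A -> F: 9 + 9 = 18
Best route has total 18.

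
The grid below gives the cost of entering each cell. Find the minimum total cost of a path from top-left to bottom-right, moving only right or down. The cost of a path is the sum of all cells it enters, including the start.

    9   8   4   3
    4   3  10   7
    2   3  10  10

38

Take (0,0)→(1,0)→(2,0)→(2,1)→(2,2)→(2,3) for a total of 9 + 4 + 2 + 3 + 10 + 10 = 38.
(Top row then right column would cost 41.)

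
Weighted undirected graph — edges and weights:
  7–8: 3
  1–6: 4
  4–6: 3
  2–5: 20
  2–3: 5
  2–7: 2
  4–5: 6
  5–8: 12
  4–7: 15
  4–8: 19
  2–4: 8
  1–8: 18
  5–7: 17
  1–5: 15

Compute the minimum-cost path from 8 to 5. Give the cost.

Some routes from 8 to 5:
8-5: 12
8-7-2-4-5: 3 + 2 + 8 + 6 = 19
8-7-2-5: 3 + 2 + 20 = 25
8-7-5: 3 + 17 = 20
8-7-4-5: 3 + 15 + 6 = 24
Shortest: 12.

12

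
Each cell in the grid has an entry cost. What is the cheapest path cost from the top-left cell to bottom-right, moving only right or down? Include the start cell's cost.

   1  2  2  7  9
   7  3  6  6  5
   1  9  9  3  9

29

Cheapest: [0,0] [0,1] [0,2] [1,2] [1,3] [2,3] [2,4]
  1 + 2 + 2 + 6 + 6 + 3 + 9 = 29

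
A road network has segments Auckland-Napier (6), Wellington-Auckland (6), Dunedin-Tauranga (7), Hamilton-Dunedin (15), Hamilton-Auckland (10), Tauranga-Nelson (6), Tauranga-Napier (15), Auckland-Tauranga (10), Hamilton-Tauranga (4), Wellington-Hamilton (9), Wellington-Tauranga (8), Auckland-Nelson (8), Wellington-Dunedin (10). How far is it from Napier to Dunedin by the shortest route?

22

Checking several routes:
Napier-Auckland-Wellington-Tauranga-Dunedin: 6 + 6 + 8 + 7 = 27
Napier-Auckland-Tauranga-Dunedin: 6 + 10 + 7 = 23
Napier-Auckland-Hamilton-Tauranga-Dunedin: 6 + 10 + 4 + 7 = 27
Napier-Auckland-Nelson-Tauranga-Dunedin: 6 + 8 + 6 + 7 = 27
Napier-Auckland-Wellington-Dunedin: 6 + 6 + 10 = 22
Napier-Tauranga-Dunedin: 15 + 7 = 22
The minimum is 22 mi.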